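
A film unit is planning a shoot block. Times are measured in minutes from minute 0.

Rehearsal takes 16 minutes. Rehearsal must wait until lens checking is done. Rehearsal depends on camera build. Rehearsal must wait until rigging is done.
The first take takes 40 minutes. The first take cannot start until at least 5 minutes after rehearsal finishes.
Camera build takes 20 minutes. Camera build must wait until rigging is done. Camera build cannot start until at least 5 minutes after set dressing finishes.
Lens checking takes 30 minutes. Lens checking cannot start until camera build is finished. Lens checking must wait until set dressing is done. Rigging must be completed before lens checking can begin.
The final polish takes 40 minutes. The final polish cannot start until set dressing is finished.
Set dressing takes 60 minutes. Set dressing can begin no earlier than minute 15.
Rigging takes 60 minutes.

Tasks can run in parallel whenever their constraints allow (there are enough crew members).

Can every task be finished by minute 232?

Set dressing cannot begin until its own release at minute 15. It runs from minute 15 to 15 + 60 = minute 75.
After set dressing (finishes minute 75), the final polish can start at minute 75 and finishes at minute 115.
Rigging has no prerequisites, so it starts at minute 0 and finishes at minute 60.
Camera build cannot start until rigging (finishes minute 60); set dressing (finishes minute 75, plus 5-minute gap → minute 80). The controlling bound is minute 80, so camera build finishes at 80 + 20 = minute 100.
Lens checking needs all of camera build (finishes minute 100); set dressing (finishes minute 75); rigging (finishes minute 60). That puts its earliest start at minute 100; it finishes at 100 + 30 = minute 130.
Rehearsal cannot start until lens checking (finishes minute 130); camera build (finishes minute 100); rigging (finishes minute 60). The controlling bound is minute 130, so rehearsal finishes at 130 + 16 = minute 146.
The first take waits on rehearsal (finishes minute 146, plus 5-minute gap → minute 151), so it starts at minute 151 and finishes at 151 + 40 = minute 191.
Every task is finished by minute 191, which is no later than the deadline of 232, so the schedule is feasible.

Yes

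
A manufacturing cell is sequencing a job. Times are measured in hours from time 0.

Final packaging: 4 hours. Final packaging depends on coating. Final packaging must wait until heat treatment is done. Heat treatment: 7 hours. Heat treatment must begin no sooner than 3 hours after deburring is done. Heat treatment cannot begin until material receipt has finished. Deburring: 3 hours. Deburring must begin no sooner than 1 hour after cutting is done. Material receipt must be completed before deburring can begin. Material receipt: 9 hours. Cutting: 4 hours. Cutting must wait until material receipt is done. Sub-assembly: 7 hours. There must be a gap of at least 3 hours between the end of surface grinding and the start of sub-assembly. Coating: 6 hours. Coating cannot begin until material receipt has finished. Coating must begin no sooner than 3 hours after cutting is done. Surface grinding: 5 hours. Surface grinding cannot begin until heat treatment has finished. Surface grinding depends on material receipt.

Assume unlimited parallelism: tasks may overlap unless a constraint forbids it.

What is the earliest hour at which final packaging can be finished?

31

Material receipt has no prerequisites, so it starts at hour 0 and finishes at hour 9.
Cutting cannot begin until material receipt (finishes hour 9). It runs from hour 9 to 9 + 4 = hour 13.
Coating cannot start until material receipt (finishes hour 9); cutting (finishes hour 13, plus 3-hour gap → hour 16). The controlling bound is hour 16, so coating finishes at 16 + 6 = hour 22.
For deburring: cutting (finishes hour 13, plus 1-hour gap → hour 14); material receipt (finishes hour 9). Taking the maximum gives a start of hour 14, and it finishes at 14 + 3 = hour 17.
Heat treatment cannot start until deburring (finishes hour 17, plus 3-hour gap → hour 20); material receipt (finishes hour 9). The controlling bound is hour 20, so heat treatment finishes at 20 + 7 = hour 27.
Final packaging cannot start until coating (finishes hour 22); heat treatment (finishes hour 27). The controlling bound is hour 27, so final packaging finishes at 27 + 4 = hour 31.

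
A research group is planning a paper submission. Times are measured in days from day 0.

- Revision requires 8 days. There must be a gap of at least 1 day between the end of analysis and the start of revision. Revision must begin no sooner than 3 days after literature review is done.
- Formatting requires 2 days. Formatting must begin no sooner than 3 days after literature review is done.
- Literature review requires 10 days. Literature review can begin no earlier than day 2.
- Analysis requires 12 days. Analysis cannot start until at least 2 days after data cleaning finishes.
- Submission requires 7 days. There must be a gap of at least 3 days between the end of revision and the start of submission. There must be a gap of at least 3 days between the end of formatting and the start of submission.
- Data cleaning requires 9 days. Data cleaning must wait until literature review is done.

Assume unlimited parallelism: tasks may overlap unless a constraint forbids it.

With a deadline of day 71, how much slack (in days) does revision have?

Literature review waits on its own release at day 2, so it starts at day 2 and finishes at 2 + 10 = day 12.
Data cleaning cannot begin until literature review (finishes day 12). It runs from day 12 to 12 + 9 = day 21.
Analysis waits on data cleaning (finishes day 21, plus 2-day gap → day 23), so it starts at day 23 and finishes at 23 + 12 = day 35.
For revision: analysis (finishes day 35, plus 1-day gap → day 36); literature review (finishes day 12, plus 3-day gap → day 15). Taking the maximum gives a start of day 36, and it finishes at 36 + 8 = day 44.

Working backward from the deadline:
Submission must finish by day 71; it takes 7 days, so it must start by 71 − 7 = day 64.
Revision feeds into submission (must start by day 64, minus 3-day gap → day 61); so revision must finish by day 61 and therefore start by day 53.
So revision can start as early as day 36 and as late as day 53, giving 53 − 36 = 17 days of slack.

17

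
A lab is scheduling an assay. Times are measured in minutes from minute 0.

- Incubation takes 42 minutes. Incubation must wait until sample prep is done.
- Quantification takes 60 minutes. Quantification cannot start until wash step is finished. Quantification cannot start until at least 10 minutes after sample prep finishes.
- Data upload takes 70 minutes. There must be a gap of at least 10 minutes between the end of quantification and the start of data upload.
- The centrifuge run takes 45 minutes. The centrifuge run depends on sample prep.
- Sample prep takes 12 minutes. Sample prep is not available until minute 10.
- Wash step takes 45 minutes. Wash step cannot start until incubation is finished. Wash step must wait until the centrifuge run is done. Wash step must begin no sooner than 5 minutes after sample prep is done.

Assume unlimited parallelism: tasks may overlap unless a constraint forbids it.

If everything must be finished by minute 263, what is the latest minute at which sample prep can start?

Data upload must finish by minute 263; it takes 70 minutes, so it must start by 263 − 70 = minute 193.
Quantification must finish before data upload (must start by minute 193, minus 10-minute gap → minute 183). With a 60-minute duration, quantification must start by 183 − 60 = minute 123.
Wash step must finish before quantification (must start by minute 123). With a 45-minute duration, wash step must start by 123 − 45 = minute 78.
Incubation feeds into wash step (must start by minute 78); so incubation must finish by minute 78 and therefore start by minute 36.
The centrifuge run must finish before wash step (must start by minute 78). With a 45-minute duration, the centrifuge run must start by 78 − 45 = minute 33.
Sample prep must finish in time for incubation (must start by minute 36); the centrifuge run (must start by minute 33); wash step (must start by minute 78, minus 5-minute gap → minute 73); quantification (must start by minute 123, minus 10-minute gap → minute 113). The tightest is minute 33, so sample prep must start by 33 − 12 = minute 21.

21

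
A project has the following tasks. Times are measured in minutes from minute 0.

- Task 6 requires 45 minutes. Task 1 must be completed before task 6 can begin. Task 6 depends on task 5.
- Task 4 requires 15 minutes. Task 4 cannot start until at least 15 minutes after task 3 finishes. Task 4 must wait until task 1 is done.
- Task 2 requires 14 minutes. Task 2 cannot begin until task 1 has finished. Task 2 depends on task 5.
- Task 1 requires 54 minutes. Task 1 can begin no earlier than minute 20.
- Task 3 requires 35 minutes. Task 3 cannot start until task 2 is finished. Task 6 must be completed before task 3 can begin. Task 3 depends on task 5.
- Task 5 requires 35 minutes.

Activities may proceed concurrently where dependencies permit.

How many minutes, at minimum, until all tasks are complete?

184

Nothing blocks task 5, so it runs from minute 0 to minute 35.
After its own release at minute 20, task 1 can start at minute 20 and finishes at minute 74.
Task 6 needs all of task 1 (finishes minute 74); task 5 (finishes minute 35). That puts its earliest start at minute 74; it finishes at 74 + 45 = minute 119.
Task 2 cannot start until task 1 (finishes minute 74); task 5 (finishes minute 35). The controlling bound is minute 74, so task 2 finishes at 74 + 14 = minute 88.
Task 3 cannot start until task 2 (finishes minute 88); task 6 (finishes minute 119); task 5 (finishes minute 35). The controlling bound is minute 119, so task 3 finishes at 119 + 35 = minute 154.
Task 4 has to wait for task 3 (finishes minute 154, plus 15-minute gap → minute 169); task 1 (finishes minute 74). The latest of these is minute 169, so task 4 runs minute 169 to 169 + 15 = minute 184.
All tasks are finished once the last one completes. Finish times: Task 1 at 74, Task 2 at 88, Task 3 at 154, Task 4 at 184, Task 5 at 35, Task 6 at 119. The latest is minute 184.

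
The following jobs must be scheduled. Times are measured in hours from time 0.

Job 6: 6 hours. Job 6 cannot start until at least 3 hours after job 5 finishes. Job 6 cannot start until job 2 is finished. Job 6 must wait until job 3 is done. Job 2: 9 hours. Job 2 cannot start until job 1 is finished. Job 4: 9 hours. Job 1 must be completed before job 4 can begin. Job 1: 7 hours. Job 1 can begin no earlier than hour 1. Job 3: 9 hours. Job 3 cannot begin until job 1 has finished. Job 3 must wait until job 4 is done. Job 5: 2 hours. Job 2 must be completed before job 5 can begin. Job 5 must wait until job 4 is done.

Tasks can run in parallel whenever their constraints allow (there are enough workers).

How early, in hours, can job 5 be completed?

19

After its own release at hour 1, job 1 can start at hour 1 and finishes at hour 8.
After job 1 (finishes hour 8), job 4 can start at hour 8 and finishes at hour 17.
Job 2 cannot begin until job 1 (finishes hour 8). It runs from hour 8 to 8 + 9 = hour 17.
Job 5 cannot start until job 2 (finishes hour 17); job 4 (finishes hour 17). The controlling bound is hour 17, so job 5 finishes at 17 + 2 = hour 19.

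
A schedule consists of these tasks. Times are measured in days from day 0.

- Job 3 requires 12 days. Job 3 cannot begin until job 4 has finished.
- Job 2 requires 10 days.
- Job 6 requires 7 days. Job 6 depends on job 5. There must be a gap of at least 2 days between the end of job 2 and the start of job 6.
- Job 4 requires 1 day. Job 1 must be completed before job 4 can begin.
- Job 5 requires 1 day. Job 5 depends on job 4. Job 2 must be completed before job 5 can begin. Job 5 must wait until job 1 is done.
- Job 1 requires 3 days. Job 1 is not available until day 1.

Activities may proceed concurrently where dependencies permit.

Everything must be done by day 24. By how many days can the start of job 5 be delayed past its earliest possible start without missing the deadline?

6

Job 2 has no prerequisites, so it starts at day 0 and finishes at day 10.
After its own release at day 1, job 1 can start at day 1 and finishes at day 4.
Job 4 waits on job 1 (finishes day 4), so it starts at day 4 and finishes at 4 + 1 = day 5.
Job 5 cannot start until job 4 (finishes day 5); job 2 (finishes day 10); job 1 (finishes day 4). The controlling bound is day 10, so job 5 finishes at 10 + 1 = day 11.

Working backward from the deadline:
Job 6 has no dependents, so it just needs to finish by day 24. Starting by 24 − 7 = day 17 achieves that.
Job 5 must finish before job 6 (must start by day 17). With a 1-day duration, job 5 must start by 17 − 1 = day 16.
So job 5 can start as early as day 10 and as late as day 16, giving 16 − 10 = 6 days of slack.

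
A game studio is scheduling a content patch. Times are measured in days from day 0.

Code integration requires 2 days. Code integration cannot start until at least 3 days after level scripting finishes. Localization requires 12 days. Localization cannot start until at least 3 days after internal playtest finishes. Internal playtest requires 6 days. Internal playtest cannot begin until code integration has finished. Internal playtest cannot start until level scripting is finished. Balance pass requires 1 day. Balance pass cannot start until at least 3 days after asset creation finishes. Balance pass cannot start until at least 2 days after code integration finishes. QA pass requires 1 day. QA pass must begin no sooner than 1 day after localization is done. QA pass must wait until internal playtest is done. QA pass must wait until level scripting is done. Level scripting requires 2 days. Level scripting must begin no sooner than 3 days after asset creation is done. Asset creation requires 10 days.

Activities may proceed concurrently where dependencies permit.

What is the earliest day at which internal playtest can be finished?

Asset creation has no prerequisites, so it starts at day 0 and finishes at day 10.
After asset creation (finishes day 10, plus 3-day gap → day 13), level scripting can start at day 13 and finishes at day 15.
Code integration waits on level scripting (finishes day 15, plus 3-day gap → day 18), so it starts at day 18 and finishes at 18 + 2 = day 20.
Internal playtest needs all of code integration (finishes day 20); level scripting (finishes day 15). That puts its earliest start at day 20; it finishes at 20 + 6 = day 26.

26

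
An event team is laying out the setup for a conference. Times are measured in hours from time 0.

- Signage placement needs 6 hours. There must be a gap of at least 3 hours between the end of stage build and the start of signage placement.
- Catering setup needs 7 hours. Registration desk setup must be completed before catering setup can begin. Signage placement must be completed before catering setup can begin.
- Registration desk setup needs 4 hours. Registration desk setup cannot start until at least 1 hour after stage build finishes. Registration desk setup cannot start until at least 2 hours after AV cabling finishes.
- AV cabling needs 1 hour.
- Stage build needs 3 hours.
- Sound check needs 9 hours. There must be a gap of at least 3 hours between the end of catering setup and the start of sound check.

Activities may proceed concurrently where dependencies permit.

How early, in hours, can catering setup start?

12

AV cabling can start immediately at hour 0; it finishes at hour 1.
Stage build can start immediately at hour 0; it finishes at hour 3.
Signage placement waits on stage build (finishes hour 3, plus 3-hour gap → hour 6), so it starts at hour 6 and finishes at 6 + 6 = hour 12.
Registration desk setup needs all of stage build (finishes hour 3, plus 1-hour gap → hour 4); AV cabling (finishes hour 1, plus 2-hour gap → hour 3). That puts its earliest start at hour 4; it finishes at 4 + 4 = hour 8.
Catering setup waits on registration desk setup (finishes hour 8); signage placement (finishes hour 12). The latest of these is hour 12, which is the earliest catering setup can start.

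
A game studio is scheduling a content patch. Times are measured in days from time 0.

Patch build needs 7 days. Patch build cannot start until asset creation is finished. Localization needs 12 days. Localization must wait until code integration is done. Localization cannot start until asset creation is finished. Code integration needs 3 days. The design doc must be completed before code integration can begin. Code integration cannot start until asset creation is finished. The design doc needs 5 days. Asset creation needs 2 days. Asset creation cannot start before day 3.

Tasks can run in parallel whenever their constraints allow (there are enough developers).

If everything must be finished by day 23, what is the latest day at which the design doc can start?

Nothing follows localization; the deadline of day 23 is its only limit. It must start by 23 − 12 = day 11.
Code integration has to be done before localization (must start by day 11). That means finishing by day 11, i.e. starting by 11 − 3 = day 8.
Since code integration (must start by day 8) depends on it, the design doc must finish by day 8. Backing off its 5-day duration gives a latest start of day 3.

3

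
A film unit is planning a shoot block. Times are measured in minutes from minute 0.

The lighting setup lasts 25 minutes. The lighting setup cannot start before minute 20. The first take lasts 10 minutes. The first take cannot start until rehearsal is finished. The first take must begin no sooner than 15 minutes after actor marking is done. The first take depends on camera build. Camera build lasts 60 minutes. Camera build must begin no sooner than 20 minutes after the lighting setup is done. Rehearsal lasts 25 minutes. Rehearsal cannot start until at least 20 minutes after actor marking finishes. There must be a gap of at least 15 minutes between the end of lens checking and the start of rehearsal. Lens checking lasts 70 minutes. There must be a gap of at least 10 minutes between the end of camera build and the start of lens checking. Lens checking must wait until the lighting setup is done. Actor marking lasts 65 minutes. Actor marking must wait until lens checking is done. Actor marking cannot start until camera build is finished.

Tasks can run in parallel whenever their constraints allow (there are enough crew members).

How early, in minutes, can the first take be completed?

The lighting setup cannot begin until its own release at minute 20. It runs from minute 20 to 20 + 25 = minute 45.
After the lighting setup (finishes minute 45, plus 20-minute gap → minute 65), camera build can start at minute 65 and finishes at minute 125.
Lens checking cannot start until camera build (finishes minute 125, plus 10-minute gap → minute 135); the lighting setup (finishes minute 45). The controlling bound is minute 135, so lens checking finishes at 135 + 70 = minute 205.
Actor marking cannot start until lens checking (finishes minute 205); camera build (finishes minute 125). The controlling bound is minute 205, so actor marking finishes at 205 + 65 = minute 270.
Rehearsal needs all of actor marking (finishes minute 270, plus 20-minute gap → minute 290); lens checking (finishes minute 205, plus 15-minute gap → minute 220). That puts its earliest start at minute 290; it finishes at 290 + 25 = minute 315.
The first take needs all of rehearsal (finishes minute 315); actor marking (finishes minute 270, plus 15-minute gap → minute 285); camera build (finishes minute 125). That puts its earliest start at minute 315; it finishes at 315 + 10 = minute 325.

325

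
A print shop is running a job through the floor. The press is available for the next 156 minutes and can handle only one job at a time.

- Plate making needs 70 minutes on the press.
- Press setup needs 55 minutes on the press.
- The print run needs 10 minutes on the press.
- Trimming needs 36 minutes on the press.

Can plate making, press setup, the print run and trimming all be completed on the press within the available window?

Running back to back, the jobs need 70 + 55 + 10 + 36 = 171 minutes on the press.
Since 171 > 156, they cannot all fit.

No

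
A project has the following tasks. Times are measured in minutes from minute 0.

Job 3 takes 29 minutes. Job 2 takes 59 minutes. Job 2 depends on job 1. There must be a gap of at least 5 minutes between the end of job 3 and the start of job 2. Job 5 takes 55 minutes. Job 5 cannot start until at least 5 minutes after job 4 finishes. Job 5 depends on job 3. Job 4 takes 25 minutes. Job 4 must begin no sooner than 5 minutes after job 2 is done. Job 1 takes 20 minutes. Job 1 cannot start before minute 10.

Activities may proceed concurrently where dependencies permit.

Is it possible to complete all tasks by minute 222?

Yes

Job 3 can start immediately at minute 0; it finishes at minute 29.
Job 1 cannot begin until its own release at minute 10. It runs from minute 10 to 10 + 20 = minute 30.
Job 2 has to wait for job 1 (finishes minute 30); job 3 (finishes minute 29, plus 5-minute gap → minute 34). The latest of these is minute 34, so job 2 runs minute 34 to 34 + 59 = minute 93.
Job 4 cannot begin until job 2 (finishes minute 93, plus 5-minute gap → minute 98). It runs from minute 98 to 98 + 25 = minute 123.
Job 5 has to wait for job 4 (finishes minute 123, plus 5-minute gap → minute 128); job 3 (finishes minute 29). The latest of these is minute 128, so job 5 runs minute 128 to 128 + 55 = minute 183.
Every task is finished by minute 183, which is no later than the deadline of 222, so the schedule is feasible.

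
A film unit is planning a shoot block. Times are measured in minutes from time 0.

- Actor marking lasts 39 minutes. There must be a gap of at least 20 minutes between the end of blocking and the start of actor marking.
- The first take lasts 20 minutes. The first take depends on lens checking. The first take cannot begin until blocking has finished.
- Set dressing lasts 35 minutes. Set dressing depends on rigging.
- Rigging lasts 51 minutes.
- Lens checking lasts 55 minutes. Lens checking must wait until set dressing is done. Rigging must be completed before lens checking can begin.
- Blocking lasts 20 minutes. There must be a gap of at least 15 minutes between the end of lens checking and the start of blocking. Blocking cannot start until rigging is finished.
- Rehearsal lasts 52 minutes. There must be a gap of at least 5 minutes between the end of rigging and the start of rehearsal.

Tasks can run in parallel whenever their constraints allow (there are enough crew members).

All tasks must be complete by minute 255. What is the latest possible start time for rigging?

Nothing follows actor marking; the deadline of minute 255 is its only limit. It must start by 255 − 39 = minute 216.
The first take has no dependents, so it just needs to finish by minute 255. Starting by 255 − 20 = minute 235 achieves that.
For blocking: actor marking (must start by minute 216, minus 20-minute gap → minute 196); the first take (must start by minute 235). The most restrictive is minute 196; with a 20-minute duration, blocking must start by minute 176.
Lens checking must finish in time for blocking (must start by minute 176, minus 15-minute gap → minute 161); the first take (must start by minute 235). The tightest is minute 161, so lens checking must start by 161 − 55 = minute 106.
Set dressing has to be done before lens checking (must start by minute 106). That means finishing by minute 106, i.e. starting by 106 − 35 = minute 71.
To finish by minute 255, rehearsal (duration 52) must start no later than minute 203.
Rigging has several dependents: set dressing (must start by minute 71); lens checking (must start by minute 106); blocking (must start by minute 176); rehearsal (must start by minute 203, minus 5-minute gap → minute 198). The earliest of those limits is minute 71, so rigging must start by 71 − 51 = minute 20.

20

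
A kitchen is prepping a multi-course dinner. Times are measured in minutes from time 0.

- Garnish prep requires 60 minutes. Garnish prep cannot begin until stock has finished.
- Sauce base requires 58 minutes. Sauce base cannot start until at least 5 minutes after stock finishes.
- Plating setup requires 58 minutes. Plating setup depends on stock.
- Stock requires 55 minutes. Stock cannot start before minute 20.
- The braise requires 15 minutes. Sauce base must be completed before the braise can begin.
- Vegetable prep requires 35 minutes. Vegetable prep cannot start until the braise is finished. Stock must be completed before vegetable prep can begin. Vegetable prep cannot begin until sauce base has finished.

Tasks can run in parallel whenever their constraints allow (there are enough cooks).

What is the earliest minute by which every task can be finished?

Stock waits on its own release at minute 20, so it starts at minute 20 and finishes at 20 + 55 = minute 75.
Garnish prep waits on stock (finishes minute 75), so it starts at minute 75 and finishes at 75 + 60 = minute 135.
Plating setup waits on stock (finishes minute 75), so it starts at minute 75 and finishes at 75 + 58 = minute 133.
Sauce base waits on stock (finishes minute 75, plus 5-minute gap → minute 80), so it starts at minute 80 and finishes at 80 + 58 = minute 138.
The braise cannot begin until sauce base (finishes minute 138). It runs from minute 138 to 138 + 15 = minute 153.
Vegetable prep needs all of the braise (finishes minute 153); stock (finishes minute 75); sauce base (finishes minute 138). That puts its earliest start at minute 153; it finishes at 153 + 35 = minute 188.
All tasks are finished once the last one completes. Finish times: Stock at 75, Sauce base at 138, The braise at 153, Vegetable prep at 188, Plating setup at 133, Garnish prep at 135. The latest is minute 188.

188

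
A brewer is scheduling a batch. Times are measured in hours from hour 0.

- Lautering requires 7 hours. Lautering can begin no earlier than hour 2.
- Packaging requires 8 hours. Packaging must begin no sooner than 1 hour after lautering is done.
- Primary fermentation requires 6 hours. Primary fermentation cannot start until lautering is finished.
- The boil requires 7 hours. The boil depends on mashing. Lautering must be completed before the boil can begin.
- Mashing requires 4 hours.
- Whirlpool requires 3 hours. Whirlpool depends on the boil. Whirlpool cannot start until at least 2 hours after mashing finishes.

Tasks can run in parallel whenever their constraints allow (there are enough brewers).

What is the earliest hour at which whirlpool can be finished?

19

Lautering waits on its own release at hour 2, so it starts at hour 2 and finishes at 2 + 7 = hour 9.
Mashing can start immediately at hour 0; it finishes at hour 4.
The boil needs all of mashing (finishes hour 4); lautering (finishes hour 9). That puts its earliest start at hour 9; it finishes at 9 + 7 = hour 16.
Whirlpool needs all of the boil (finishes hour 16); mashing (finishes hour 4, plus 2-hour gap → hour 6). That puts its earliest start at hour 16; it finishes at 16 + 3 = hour 19.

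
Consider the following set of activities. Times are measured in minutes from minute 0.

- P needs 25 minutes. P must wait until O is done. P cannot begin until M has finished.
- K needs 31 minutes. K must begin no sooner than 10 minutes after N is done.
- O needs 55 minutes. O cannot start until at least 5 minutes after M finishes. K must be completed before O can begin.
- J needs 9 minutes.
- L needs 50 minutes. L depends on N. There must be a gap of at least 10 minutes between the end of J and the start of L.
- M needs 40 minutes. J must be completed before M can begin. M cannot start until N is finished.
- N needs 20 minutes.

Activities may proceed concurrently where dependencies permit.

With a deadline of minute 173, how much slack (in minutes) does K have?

N has no prerequisites, so it starts at minute 0 and finishes at minute 20.
K cannot begin until N (finishes minute 20, plus 10-minute gap → minute 30). It runs from minute 30 to 30 + 31 = minute 61.

Working backward from the deadline:
To finish by minute 173, P (duration 25) must start no later than minute 148.
Since P (must start by minute 148) depends on it, O must finish by minute 148. Backing off its 55-minute duration gives a latest start of minute 93.
K must finish before O (must start by minute 93). With a 31-minute duration, K must start by 93 − 31 = minute 62.
So K can start as early as minute 30 and as late as minute 62, giving 62 − 30 = 32 minutes of slack.

32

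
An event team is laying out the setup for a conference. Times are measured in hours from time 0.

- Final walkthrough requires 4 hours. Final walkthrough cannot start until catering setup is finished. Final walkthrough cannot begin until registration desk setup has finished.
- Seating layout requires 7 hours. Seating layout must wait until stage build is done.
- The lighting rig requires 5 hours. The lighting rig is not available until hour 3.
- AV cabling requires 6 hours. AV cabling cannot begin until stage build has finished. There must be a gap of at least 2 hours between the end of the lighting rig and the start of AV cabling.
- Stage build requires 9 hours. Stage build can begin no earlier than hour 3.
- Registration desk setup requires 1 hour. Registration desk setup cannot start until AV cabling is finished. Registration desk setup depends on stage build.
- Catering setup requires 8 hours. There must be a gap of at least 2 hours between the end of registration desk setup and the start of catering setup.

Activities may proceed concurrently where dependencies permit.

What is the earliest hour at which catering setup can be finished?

29

The lighting rig waits on its own release at hour 3, so it starts at hour 3 and finishes at 3 + 5 = hour 8.
Stage build cannot begin until its own release at hour 3. It runs from hour 3 to 3 + 9 = hour 12.
AV cabling has to wait for stage build (finishes hour 12); the lighting rig (finishes hour 8, plus 2-hour gap → hour 10). The latest of these is hour 12, so AV cabling runs hour 12 to 12 + 6 = hour 18.
Registration desk setup needs all of AV cabling (finishes hour 18); stage build (finishes hour 12). That puts its earliest start at hour 18; it finishes at 18 + 1 = hour 19.
After registration desk setup (finishes hour 19, plus 2-hour gap → hour 21), catering setup can start at hour 21 and finishes at hour 29.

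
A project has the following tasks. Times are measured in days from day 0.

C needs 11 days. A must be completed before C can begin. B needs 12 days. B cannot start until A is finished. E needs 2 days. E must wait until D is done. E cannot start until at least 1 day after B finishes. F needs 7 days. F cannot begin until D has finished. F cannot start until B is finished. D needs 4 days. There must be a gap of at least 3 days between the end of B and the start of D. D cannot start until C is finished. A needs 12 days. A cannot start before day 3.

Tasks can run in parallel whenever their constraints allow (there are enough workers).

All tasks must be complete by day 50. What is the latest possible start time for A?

12

E has no dependents, so it just needs to finish by day 50. Starting by 50 − 2 = day 48 achieves that.
To finish by day 50, F (duration 7) must start no later than day 43.
D feeds E (must start by day 48); F (must start by day 43). Taking the minimum, D must finish by day 43 and start by 43 − 4 = day 39.
For B: D (must start by day 39, minus 3-day gap → day 36); E (must start by day 48, minus 1-day gap → day 47); F (must start by day 43). The most restrictive is day 36; with a 12-day duration, B must start by day 24.
C must finish before D (must start by day 39). With an 11-day duration, C must start by 39 − 11 = day 28.
A must finish in time for B (must start by day 24); C (must start by day 28). The tightest is day 24, so A must start by 24 − 12 = day 12.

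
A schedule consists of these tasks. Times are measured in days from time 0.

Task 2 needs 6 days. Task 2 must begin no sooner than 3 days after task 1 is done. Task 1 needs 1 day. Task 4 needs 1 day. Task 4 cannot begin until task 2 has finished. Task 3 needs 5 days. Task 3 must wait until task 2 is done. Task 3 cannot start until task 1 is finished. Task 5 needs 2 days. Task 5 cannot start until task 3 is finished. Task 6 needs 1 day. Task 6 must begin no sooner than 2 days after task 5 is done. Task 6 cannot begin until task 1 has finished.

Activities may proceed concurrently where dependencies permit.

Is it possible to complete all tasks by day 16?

Task 1 has no prerequisites, so it starts at day 0 and finishes at day 1.
Task 2 waits on task 1 (finishes day 1, plus 3-day gap → day 4), so it starts at day 4 and finishes at 4 + 6 = day 10.
After task 2 (finishes day 10), task 4 can start at day 10 and finishes at day 11.
Task 3 needs all of task 2 (finishes day 10); task 1 (finishes day 1). That puts its earliest start at day 10; it finishes at 10 + 5 = day 15.
After task 3 (finishes day 15), task 5 can start at day 15 and finishes at day 17.
Task 6 has to wait for task 5 (finishes day 17, plus 2-day gap → day 19); task 1 (finishes day 1). The latest of these is day 19, so task 6 runs day 19 to 19 + 1 = day 20.
The earliest everything can be done is day 20, which is after the deadline of 16, so it is not possible.

No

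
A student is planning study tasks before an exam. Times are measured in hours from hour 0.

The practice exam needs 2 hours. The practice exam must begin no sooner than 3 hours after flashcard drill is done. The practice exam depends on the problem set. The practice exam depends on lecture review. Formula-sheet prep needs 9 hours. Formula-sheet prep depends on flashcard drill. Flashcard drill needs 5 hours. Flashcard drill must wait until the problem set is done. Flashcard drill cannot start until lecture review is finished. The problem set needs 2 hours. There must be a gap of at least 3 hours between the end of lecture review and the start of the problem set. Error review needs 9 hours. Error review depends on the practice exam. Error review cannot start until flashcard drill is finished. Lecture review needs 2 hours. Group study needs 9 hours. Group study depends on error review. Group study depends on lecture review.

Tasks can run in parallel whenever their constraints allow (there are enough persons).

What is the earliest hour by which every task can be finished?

Lecture review has no prerequisites, so it starts at hour 0 and finishes at hour 2.
The problem set cannot begin until lecture review (finishes hour 2, plus 3-hour gap → hour 5). It runs from hour 5 to 5 + 2 = hour 7.
Flashcard drill has to wait for the problem set (finishes hour 7); lecture review (finishes hour 2). The latest of these is hour 7, so flashcard drill runs hour 7 to 7 + 5 = hour 12.
After flashcard drill (finishes hour 12), formula-sheet prep can start at hour 12 and finishes at hour 21.
The practice exam needs all of flashcard drill (finishes hour 12, plus 3-hour gap → hour 15); the problem set (finishes hour 7); lecture review (finishes hour 2). That puts its earliest start at hour 15; it finishes at 15 + 2 = hour 17.
Error review has to wait for the practice exam (finishes hour 17); flashcard drill (finishes hour 12). The latest of these is hour 17, so error review runs hour 17 to 17 + 9 = hour 26.
Group study cannot start until error review (finishes hour 26); lecture review (finishes hour 2). The controlling bound is hour 26, so group study finishes at 26 + 9 = hour 35.
All tasks are finished once the last one completes. Finish times: Lecture review at 2, The problem set at 7, Flashcard drill at 12, The practice exam at 17, Error review at 26, Group study at 35, Formula-sheet prep at 21. The latest is hour 35.

35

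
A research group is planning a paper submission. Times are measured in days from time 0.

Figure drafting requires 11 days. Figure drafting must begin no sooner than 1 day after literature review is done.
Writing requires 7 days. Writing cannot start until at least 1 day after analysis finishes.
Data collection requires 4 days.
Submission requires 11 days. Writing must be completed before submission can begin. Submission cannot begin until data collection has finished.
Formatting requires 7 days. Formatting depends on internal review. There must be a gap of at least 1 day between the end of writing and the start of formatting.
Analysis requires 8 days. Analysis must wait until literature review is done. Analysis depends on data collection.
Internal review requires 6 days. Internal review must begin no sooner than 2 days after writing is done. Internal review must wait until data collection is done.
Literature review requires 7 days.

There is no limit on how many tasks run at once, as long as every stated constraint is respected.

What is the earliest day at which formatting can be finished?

38

Data collection has no prerequisites, so it starts at day 0 and finishes at day 4.
Nothing blocks literature review, so it runs from day 0 to day 7.
Analysis has to wait for literature review (finishes day 7); data collection (finishes day 4). The latest of these is day 7, so analysis runs day 7 to 7 + 8 = day 15.
Writing cannot begin until analysis (finishes day 15, plus 1-day gap → day 16). It runs from day 16 to 16 + 7 = day 23.
For internal review: writing (finishes day 23, plus 2-day gap → day 25); data collection (finishes day 4). Taking the maximum gives a start of day 25, and it finishes at 25 + 6 = day 31.
Formatting needs all of internal review (finishes day 31); writing (finishes day 23, plus 1-day gap → day 24). That puts its earliest start at day 31; it finishes at 31 + 7 = day 38.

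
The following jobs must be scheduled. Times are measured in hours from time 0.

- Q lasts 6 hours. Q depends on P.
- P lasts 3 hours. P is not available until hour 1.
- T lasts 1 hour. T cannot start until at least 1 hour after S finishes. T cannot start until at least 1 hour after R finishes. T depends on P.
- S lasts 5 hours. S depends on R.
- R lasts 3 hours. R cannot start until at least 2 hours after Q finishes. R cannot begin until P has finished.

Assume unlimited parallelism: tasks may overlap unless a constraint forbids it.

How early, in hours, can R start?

After its own release at hour 1, P can start at hour 1 and finishes at hour 4.
Q cannot begin until P (finishes hour 4). It runs from hour 4 to 4 + 6 = hour 10.
R waits on Q (finishes hour 10, plus 2-hour gap → hour 12); P (finishes hour 4). The latest of these is hour 12, which is the earliest R can start.

12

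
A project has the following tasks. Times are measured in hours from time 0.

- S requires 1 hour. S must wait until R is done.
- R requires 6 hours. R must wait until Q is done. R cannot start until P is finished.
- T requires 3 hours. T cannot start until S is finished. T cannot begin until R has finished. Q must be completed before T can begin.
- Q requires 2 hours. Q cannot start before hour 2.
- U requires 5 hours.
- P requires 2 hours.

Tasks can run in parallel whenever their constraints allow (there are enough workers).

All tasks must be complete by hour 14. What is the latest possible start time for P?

2

T has no dependents, so it just needs to finish by hour 14. Starting by 14 − 3 = hour 11 achieves that.
Since T (must start by hour 11) depends on it, S must finish by hour 11. Backing off its 1-hour duration gives a latest start of hour 10.
For R: S (must start by hour 10); T (must start by hour 11). The most restrictive is hour 10; with a 6-hour duration, R must start by hour 4.
P must finish before R (must start by hour 4). With a 2-hour duration, P must start by 4 − 2 = hour 2.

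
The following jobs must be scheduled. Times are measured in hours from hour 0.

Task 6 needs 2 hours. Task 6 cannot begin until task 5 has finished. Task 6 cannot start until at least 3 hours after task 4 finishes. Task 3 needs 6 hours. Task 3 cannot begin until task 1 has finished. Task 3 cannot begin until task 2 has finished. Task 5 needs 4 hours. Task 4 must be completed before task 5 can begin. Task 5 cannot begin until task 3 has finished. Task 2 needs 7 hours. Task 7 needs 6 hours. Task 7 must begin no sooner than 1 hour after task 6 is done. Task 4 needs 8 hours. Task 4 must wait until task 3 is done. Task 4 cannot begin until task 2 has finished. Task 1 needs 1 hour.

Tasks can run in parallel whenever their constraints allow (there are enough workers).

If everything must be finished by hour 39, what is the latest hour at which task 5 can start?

26

Nothing follows task 7; the deadline of hour 39 is its only limit. It must start by 39 − 6 = hour 33.
Task 6 feeds into task 7 (must start by hour 33, minus 1-hour gap → hour 32); so task 6 must finish by hour 32 and therefore start by hour 30.
Task 5 feeds into task 6 (must start by hour 30); so task 5 must finish by hour 30 and therefore start by hour 26.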